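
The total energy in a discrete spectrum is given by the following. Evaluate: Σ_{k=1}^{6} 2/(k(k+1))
Partial fractions: 2/(k(k + 1))=2/k - 2/(k + 1)
Telescoping sum: 2(1 - 1/7)=2·6/7

Answer: 12/7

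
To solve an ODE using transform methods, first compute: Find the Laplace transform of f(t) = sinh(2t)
L{sinh(at)} = a/(s²-a²)
L{sinh(2t)} = 2/(s²-4)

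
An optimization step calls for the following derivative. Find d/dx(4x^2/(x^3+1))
Quotient rule: (f/g)'=(f'g - fg')/g²
f=4x^2, f'=8x
g=x^3 + 1, g'=3x^2

Answer: (8x·(x^3 + 1) - 12x^4)/(x^3 + 1)²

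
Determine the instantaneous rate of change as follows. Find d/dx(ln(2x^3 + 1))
Chain rule: d/dx[ln(u)] = u'/u where u = 2x^3 + 1
u' = 6x^2

Answer: (6x^2)/(2x^3 + 1)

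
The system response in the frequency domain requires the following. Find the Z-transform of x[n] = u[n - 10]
Using the time-shift property: Z{u[n-10]}=z^(-10)*z/(z-1)
=z^(-9)/(z-1)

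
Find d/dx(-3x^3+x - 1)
Power rule: d/dx(ax^n)=n·a·x^(n-1)
Term by term: -9·x^2 + 1

Answer: -9x^2 + 1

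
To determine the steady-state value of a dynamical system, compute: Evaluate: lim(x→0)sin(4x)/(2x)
L'Hôpital (0/0): lim 4cos(4x)/2 = 4/2

Answer: 2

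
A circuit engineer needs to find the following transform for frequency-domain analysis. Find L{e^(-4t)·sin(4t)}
First shifting: L{e^(at)f(t)}=F(s-a)
L{sin(4t)}=4/(s² + 16)
Shift: 4/((s + 4)² + 16)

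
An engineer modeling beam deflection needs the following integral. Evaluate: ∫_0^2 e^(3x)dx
Antiderivative: (1/3)e^(3x)
Evaluate: (1/3)(e^6 - 1)

Answer: (e^6 - 1)/3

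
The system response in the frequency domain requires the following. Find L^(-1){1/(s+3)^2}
L^(-1){1/(s-a)^n}=t^(n-1)·e^(at)/(n-1)!
Here a=-3, n=2: t^1·e^(-3t)/1

Answer: t·e^(-3t)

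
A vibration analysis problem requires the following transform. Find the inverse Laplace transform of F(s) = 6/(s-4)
L^(-1){6/(s-a)} = c·e^(at)
Here a = 4, c = 6

Answer: 6e^(4t)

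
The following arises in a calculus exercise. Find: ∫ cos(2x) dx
Using substitution u=2x: ∫ cos(u) du/2=sin(u)/2+C

Answer: (1/2)sin(2x)+C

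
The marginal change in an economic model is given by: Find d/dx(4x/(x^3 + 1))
Quotient rule: (f/g)' = (f'g - fg')/g²
f = 4x, f' = 4
g = x^3+1, g' = 3x^2

Answer: (4·(x^3+1)-12x^3)/(x^3+1)²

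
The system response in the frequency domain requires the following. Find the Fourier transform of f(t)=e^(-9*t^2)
The Fourier transform of a Gaussian e^(-a * t^2) is sqrt(pi/a) * e^(-omega^2/(4a)).
With a=9: F(omega)=sqrt(pi)/3 * e^(-omega^2/36)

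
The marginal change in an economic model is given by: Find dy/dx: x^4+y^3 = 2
Differentiate: 4x^3+3y^2·(dy/dx)=0
dy/dx=-4x^3/(3y^2)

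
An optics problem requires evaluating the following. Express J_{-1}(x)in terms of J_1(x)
For integer n: J_{-n}(x) = (-1)^n J_n(x)
With n = 1: J_{-1}(x) = (-1)^1 J_1(x) = -J_1(x)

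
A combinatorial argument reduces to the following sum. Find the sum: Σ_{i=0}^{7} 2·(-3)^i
Geometric series: S = a(1 - r^n)/(1 - r)
a = 2, r = -3, n = 8
S = 2(1 - 6561)/4 = -3280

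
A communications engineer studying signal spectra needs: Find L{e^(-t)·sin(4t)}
First shifting: L{e^(at)f(t)} = F(s-a)
L{sin(4t)} = 4/(s² + 16)
Shift: 4/((s + 1)² + 16)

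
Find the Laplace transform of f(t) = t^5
L{t^n}=n!/s^(n + 1)
L{t^5}=5!/s^6=120/s^6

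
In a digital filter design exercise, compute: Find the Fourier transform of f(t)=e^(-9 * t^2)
The Fourier transform of a Gaussian e^(-a * t^2) is sqrt(pi/a) * e^(-omega^2/(4a)).
With a=9: F(omega)=sqrt(pi)/3 * e^(-omega^2/36)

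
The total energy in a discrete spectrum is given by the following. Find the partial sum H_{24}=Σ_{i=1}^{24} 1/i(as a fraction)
H_24 = 1+1/2+1/3+...+1/24
= 1347822955/356948592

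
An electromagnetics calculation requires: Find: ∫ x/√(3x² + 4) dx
Let u = 3x² + 4, du = 6x dx
∫ (1/6)·u^(-1/2) du = √u/3 + C

Answer: √(3x² + 4)/3 + C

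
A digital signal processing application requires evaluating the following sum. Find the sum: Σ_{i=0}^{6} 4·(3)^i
Geometric series: S = a(1 - r^n)/(1 - r)
a = 4, r = 3, n = 7
S = 4(1-2187)/-2 = 4372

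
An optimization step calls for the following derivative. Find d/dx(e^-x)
Chain rule: d/dx[e^u] = e^u · u' where u = -x
u' = -1

Answer: -1·e^-x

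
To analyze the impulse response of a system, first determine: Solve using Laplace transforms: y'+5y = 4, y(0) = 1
Take L of both sides: sY(s) - 1 + 5Y(s)=4/s
Y(s)(s + 5)=4/s + 1
Y(s)=4/(s(s + 5)) + 1/(s + 5)
Partial fractions: 4/(s(s + 5))=(4/5)/s - (4/5)/(s + 5)
So Y(s)=(4/5)/s + (1/5)/(s + 5)
Inverse transform (L^(-1){1/s}=1, L^(-1){1/(s + 5)}=e^(-5t)):

Answer: y(t)=4/5 + (1/5)·e^(-5t)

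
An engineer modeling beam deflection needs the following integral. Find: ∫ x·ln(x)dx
By parts: u = ln(x), dv = x dx
du = 1/x dx, v = x^2/2
= x^2·ln(x)/2 - ∫ x/2 dx
= x^2·ln(x)/2 - x^2/4 + C

Answer: x^2(ln(x)/2 - 1/4) + C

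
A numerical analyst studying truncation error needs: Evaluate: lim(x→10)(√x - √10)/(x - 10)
Multiply by conjugate (√x+√10)/(√x+√10):
= (x - 10)/((x - 10)(√x+√10)) = 1/(√x+√10)
As x → 10: 1/(2√10)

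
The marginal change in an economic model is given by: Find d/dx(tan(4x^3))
Chain rule: d/dx[tan(u)]=sec²(u)·u' where u=4x^3
u'=12x^2

Answer: 12x^2·sec²(4x^3)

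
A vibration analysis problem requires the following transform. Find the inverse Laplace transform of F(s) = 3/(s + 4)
L^(-1){3/(s-a)}=c·e^(at)
Here a=-4, c=3

Answer: 3e^(-4t)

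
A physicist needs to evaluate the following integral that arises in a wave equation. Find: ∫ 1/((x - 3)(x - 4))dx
Partial fractions: 1/((x-3)(x-4)) = A/(x-3) + B/(x-4)
A = -1, B = 1
∫ [-1· 1/(x-3) + 1· 1/(x-4)] dx
= (1)[ln|x-4| - ln|x-3|] + C

Answer: ln|(x-4)/(x-3)| + C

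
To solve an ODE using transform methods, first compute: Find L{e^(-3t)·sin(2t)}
First shifting: L{e^(at)f(t)}=F(s-a)
L{sin(2t)}=2/(s² + 4)
Shift: 2/((s + 3)² + 4)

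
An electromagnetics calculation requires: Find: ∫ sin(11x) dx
Using substitution u = 11x: ∫ sin(u) du/11 = -cos(u)/11 + C

Answer: (-1/11)cos(11x) + C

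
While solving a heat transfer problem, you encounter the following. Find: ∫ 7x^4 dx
Using power rule: ∫ 7x^4 dx = 7/5 x^5 + C = (7/5)x^5 + C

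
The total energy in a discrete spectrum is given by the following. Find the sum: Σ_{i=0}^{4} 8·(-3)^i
Geometric series: S=a(1 - r^n)/(1 - r)
a=8, r=-3, n=5
S=8(1 + 243)/4=488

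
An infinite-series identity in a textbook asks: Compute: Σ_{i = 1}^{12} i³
Using formula: Σ i^3=[n(n+1)/2]²=[12·13/2]²=6084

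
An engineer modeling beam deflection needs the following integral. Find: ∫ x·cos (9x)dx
By parts: u = x, dv = cos(9x) dx
du = dx, v = sin(9x)/9
= x·sin(9x)/9 + cos(9x)/9² + C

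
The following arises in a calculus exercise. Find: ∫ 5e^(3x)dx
Since d/dx[e^(3x)] = 3e^(3x), we get 5/3 e^(3x) + C

Answer: (5/3)e^(3x) + C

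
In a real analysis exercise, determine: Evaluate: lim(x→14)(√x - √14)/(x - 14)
Multiply by conjugate (√x+√14)/(√x+√14):
= (x - 14)/((x - 14)(√x+√14)) = 1/(√x+√14)
As x → 14: 1/(2√14)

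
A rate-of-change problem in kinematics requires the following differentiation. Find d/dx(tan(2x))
Chain rule: d/dx[tan(u)] = sec²(u)·u' where u = 2x
u' = 2

Answer: 2·sec²(2x)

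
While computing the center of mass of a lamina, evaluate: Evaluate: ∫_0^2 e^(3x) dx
Antiderivative: (1/3)e^(3x)
Evaluate: (1/3)(e^6 - 1)

Answer: (e^6 - 1)/3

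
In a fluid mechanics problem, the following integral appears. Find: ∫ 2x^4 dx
Using power rule: ∫ 2x^4 dx=2/5 x^5+C=(2/5)x^5+C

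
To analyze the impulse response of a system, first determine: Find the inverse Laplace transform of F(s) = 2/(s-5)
L^(-1){2/(s-a)} = c·e^(at)
Here a = 5, c = 2

Answer: 2e^(5t)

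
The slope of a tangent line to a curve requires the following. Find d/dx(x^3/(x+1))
Quotient rule: (f/g)' = (f'g - fg')/g²
f = x^3, f' = 3x^2
g = x + 1, g' = 1

Answer: (3x^2·(x + 1) - x^3)/(x + 1)²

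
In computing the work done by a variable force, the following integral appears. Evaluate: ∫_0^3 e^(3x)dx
Antiderivative: (1/3)e^(3x)
Evaluate: (1/3)(e^9 - 1)

Answer: (e^9 - 1)/3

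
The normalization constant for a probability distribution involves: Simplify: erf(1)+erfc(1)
By definition erfc(x)=1 - erf(x)
erf(1) + erfc(1)=erf(1) + 1 - erf(1)=1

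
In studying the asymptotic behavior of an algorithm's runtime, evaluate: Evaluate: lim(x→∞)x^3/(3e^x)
Apply L'Hôpital 3 times (∞/∞ each time):
Eventually get 3!/(3e^x) → 0

Answer: 0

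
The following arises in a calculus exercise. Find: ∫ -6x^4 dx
Using power rule: ∫ -6x^4 dx=-6/5 x^5+C=(-6/5)x^5+C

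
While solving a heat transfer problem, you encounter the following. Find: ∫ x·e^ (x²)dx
Let u = x², du = 2x dx
∫ (1/2)e^u du = e^u/2+C

Answer: e^(x²)/2+C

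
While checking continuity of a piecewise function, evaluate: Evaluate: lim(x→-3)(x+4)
Polynomial is continuous, so substitute x=-3:
1·(-3) + 4=1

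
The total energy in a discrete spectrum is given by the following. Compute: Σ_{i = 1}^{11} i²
Using formula: Σ i^2=n(n + 1)(2n + 1)/6=11·12·23/6=506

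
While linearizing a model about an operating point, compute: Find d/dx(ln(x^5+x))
Chain rule: d/dx[ln(u)]=u'/u where u=x^5 + x
u'=5x^4 + 1

Answer: (5x^4 + 1)/(x^5 + x)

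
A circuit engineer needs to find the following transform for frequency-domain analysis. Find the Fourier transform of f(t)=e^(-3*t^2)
The Fourier transform of a Gaussian e^(-a*t^2) is sqrt(pi/a)*e^(-omega^2/(4a)).
With a = 3: F(omega) = sqrt(pi/3)*e^(-omega^2/12)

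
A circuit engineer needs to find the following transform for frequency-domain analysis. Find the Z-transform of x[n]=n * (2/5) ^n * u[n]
Using the property Z{n * a^n * u[n]}=az/(z-a)^2
With a=2/5: X(z)=(2/5)z/(z - 2/5)^2, |z| > 2/5

Answer: (2/5)z/(z - 2/5)^2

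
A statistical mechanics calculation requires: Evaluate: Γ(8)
Γ(n) = (n-1)! for positive integers
Γ(8) = 7! = 5040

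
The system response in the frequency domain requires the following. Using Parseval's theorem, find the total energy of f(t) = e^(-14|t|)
Parseval's theorem: E = integral |f(t)|^2 dt = (1/2pi) integral |F(omega)|^2 domega
E = integral_{-inf}^{inf} e^(-28|t|) dt = 2*integral_0^inf e^(-28t) dt = 2/(2*14) = 1/14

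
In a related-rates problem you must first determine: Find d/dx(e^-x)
Chain rule: d/dx[e^u]=e^u · u' where u=-x
u'=-1

Answer: -1·e^-x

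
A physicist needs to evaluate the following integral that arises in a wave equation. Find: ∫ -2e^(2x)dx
Since d/dx[e^(2x)] = 2e^(2x), we get -1 e^(2x) + C

Answer: -e^(2x) + C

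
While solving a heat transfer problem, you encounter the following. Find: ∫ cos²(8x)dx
Using identity cos²(u)=(1+cos(2u))/2:
∫ (1+cos(16x))/2 dx=x/2+sin(16x)/32+C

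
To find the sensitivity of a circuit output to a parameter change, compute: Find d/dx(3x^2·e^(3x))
Product rule: (fg)'=f'g + fg'
f=3x^2, f'=6x
g=e^(3x), g'=3·e^(3x)

Answer: 6x·e^(3x) + 9x^2·e^(3x)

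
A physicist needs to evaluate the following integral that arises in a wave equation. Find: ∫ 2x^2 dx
Using power rule: ∫ 2x^2 dx = 2/3 x^3+C = (2/3)x^3+C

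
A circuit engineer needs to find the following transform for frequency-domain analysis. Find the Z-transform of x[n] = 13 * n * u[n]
Z{n*u[n]}=z/(z-1)^2
By linearity: Z{13*n*u[n]}=13z/(z-1)^2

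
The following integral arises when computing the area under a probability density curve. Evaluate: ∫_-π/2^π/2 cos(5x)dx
Antiderivative: sin(5x)/5
Evaluate at bounds: [sin(5·π/2)/5] - [sin(5·-π/2)/5]
= ((1) - (-1))/5 = 2/5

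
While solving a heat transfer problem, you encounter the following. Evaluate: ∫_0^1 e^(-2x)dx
Antiderivative: (1/(-2))e^(-2x)
Evaluate: (1/(-2))(e^-2 - 1)

Answer: (e^-2 - 1)/(-2)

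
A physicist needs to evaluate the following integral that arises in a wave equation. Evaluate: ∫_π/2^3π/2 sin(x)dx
Antiderivative: -cos(x)
Evaluate at bounds: [-cos(1·3π/2)/1] - [-cos(1·π/2)/1]
=(-(0) + (0))/1=0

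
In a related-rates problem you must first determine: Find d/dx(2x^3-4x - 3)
Power rule: d/dx(ax^n)=n·a·x^(n-1)
Term by term: 6·x^2-4

Answer: 6x^2-4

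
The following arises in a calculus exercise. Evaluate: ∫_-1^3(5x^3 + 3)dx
Step 1: Find antiderivative F(x)=(5/4)x^4 + 3x
Step 2: F(3) - F(-1)=441/4 - (-7/4)=112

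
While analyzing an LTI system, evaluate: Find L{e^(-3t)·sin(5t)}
First shifting: L{e^(at)f(t)} = F(s-a)
L{sin(5t)} = 5/(s²+25)
Shift: 5/((s+3)²+25)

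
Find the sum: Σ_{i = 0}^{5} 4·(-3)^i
Geometric series: S=a(1 - r^n)/(1 - r)
a=4, r=-3, n=6
S=4(1-729)/4=-728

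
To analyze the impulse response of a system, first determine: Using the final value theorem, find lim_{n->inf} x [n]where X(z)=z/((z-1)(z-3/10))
Final value theorem: lim x[n] = lim_{z->1} (z-1)*X(z)
(z-1)*X(z) = z/(z-3/10)
As z->1: 1/(1 - 3/10) = 1/(7/10) = 10/7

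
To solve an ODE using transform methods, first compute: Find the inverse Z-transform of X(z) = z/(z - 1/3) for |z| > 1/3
Standard pair: z/(z-a) <-> a^n * u[n] for causal signals
With a=1/3: x[n]=(1/3)^n * u[n]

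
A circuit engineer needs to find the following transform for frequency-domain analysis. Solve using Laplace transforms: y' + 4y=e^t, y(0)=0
Take L: sY - 0 + 4Y=1/(s-1)
Y(s + 4)=1/(s-1) + 0
Y=1/((s-1)(s + 4)) + 0/(s + 4)
Partial fractions: 1/((s-1)(s + 4))=(1/5)/(s-1) - (1/5)/(s + 4)
So Y=(1/5)/(s-1) - (1/5)/(s + 4)
Inverse Laplace transform (L^(-1){1/(s-1)}=e^t, L^(-1){1/(s + 4)}=e^(-4t)):

Answer: y(t)=(1/5)·e^t - (1/5)·e^(-4t)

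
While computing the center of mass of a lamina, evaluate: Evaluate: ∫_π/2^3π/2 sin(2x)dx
Antiderivative: -cos(2x)/2
Evaluate at bounds: [-cos(2·3π/2)/2] - [-cos(2·π/2)/2]
=(-(-1)+(-1))/2=0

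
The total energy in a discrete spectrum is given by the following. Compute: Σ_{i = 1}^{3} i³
Using formula: Σ i^3 = [n(n + 1)/2]² = [3·4/2]² = 36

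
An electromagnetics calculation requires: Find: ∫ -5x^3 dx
Using power rule: ∫ -5x^3 dx=-5/4 x^4+C=(-5/4)x^4+C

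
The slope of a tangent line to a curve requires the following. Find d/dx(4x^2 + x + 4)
Power rule: d/dx(ax^n) = n·a·x^(n-1)
Term by term: 8·x+1

Answer: 8x+1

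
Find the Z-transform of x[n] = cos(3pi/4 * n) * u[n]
Z{cos(w0*n)*u[n]} = z(z - cos(w0))/(z^2 - 2z*cos(w0) + 1)
With w0 = 3pi/4: X(z) = z(z - cos(3pi/4))/(z^2 - 2z*cos(3pi/4) + 1)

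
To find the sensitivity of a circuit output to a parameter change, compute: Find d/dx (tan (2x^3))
Chain rule: d/dx[tan(u)]=sec²(u)·u' where u=2x^3
u'=6x^2

Answer: 6x^2·sec²(2x^3)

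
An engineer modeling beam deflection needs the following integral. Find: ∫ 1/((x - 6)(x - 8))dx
Partial fractions: 1/((x-6)(x-8))=A/(x-6) + B/(x-8)
A=-1/2, B=1/2
∫ [-1/2· 1/(x-6) + 1/2· 1/(x-8)] dx
=(1/2)[ln|x-8| - ln|x-6|] + C

Answer: (1/2)·ln|(x-8)/(x-6)| + C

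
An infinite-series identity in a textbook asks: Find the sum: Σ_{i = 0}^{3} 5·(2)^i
Geometric series: S = a(1 - r^n)/(1 - r)
a = 5, r = 2, n = 4
S = 5(1-16)/-1 = 75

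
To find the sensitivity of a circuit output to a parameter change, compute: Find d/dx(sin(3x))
Chain rule: d/dx[sin(u)] = cos(u)·u' where u = 3x
u' = 3

Answer: 3·cos(3x)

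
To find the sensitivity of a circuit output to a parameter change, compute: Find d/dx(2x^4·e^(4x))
Product rule: (fg)'=f'g + fg'
f=2x^4, f'=8x^3
g=e^(4x), g'=4·e^(4x)

Answer: 8x^3·e^(4x) + 8x^4·e^(4x)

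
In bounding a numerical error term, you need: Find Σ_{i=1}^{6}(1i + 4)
= 1·Σ i+4·6 = 1·21+24 = 45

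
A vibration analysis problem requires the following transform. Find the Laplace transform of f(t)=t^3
L{t^n}=n!/s^(n + 1)
L{t^3}=3!/s^4=6/s^4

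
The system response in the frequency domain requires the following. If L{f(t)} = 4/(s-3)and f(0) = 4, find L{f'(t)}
L{f'(t)}=s·F(s) - f(0)=4s/(s-3) - 4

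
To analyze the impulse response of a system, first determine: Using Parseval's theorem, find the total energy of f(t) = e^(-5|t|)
Parseval's theorem: E=integral |f(t)|^2 dt=(1/2pi) integral |F(omega)|^2 domega
E=integral_{-inf}^{inf} e^(-10|t|) dt=2 * integral_0^inf e^(-10t) dt=2/(2 * 5)=1/5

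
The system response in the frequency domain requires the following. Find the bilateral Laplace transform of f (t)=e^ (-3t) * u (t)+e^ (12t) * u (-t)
For e^(-3t) * u(t): L = 1/(s + 3), Re(s) > -3
For e^(12t) * u(-t): L = -1/(s-12), Re(s) < 12
Combined: F(s) = 1/(s + 3) - 1/(s-12), -3 < Re(s) < 12

Answer: 1/(s + 3) - 1/(s-12), ROC: -3 < Re(s) < 12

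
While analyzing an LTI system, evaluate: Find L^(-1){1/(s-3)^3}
L^(-1){1/(s-a)^n} = t^(n-1)·e^(at)/(n-1)!
Here a = 3, n = 3: t^2·e^(3t)/2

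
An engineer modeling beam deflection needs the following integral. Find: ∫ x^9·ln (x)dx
By parts: u = ln(x), dv = x^9 dx
du = 1/x dx, v = x^10/10
= x^10·ln(x)/10 - ∫ x^9/10 dx
= x^10·ln(x)/10 - x^10/100+C

Answer: x^10(ln(x)/10-1/100)+C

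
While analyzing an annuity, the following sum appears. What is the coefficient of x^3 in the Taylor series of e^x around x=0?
Taylor series of e^x = Σ x^n/n!
Coefficient of x^3 = 1/3! = 1/6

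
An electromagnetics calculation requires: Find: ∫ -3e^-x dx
Since d/dx[e^-x]=- e^-x, we get 3e^-x + C

Answer: 3e^-x + C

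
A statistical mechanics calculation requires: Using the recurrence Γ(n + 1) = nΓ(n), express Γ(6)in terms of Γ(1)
Γ(6)=5Γ(5)=5·4Γ(4)=...=5!·Γ(1)=120·Γ(1)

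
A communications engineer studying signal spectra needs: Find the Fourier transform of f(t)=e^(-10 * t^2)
The Fourier transform of a Gaussian e^(-a*t^2) is sqrt(pi/a)*e^(-omega^2/(4a)).
With a = 10: F(omega) = sqrt(pi/10)*e^(-omega^2/40)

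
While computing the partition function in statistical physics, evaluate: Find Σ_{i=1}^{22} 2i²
= 2·n(n + 1)(2n + 1)/6 = 2·22·23·45/6 = 7590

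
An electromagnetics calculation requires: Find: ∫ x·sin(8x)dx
By parts: u=x, dv=sin(8x) dx
du=dx, v=-cos(8x)/8
=-x·cos(8x)/8+sin(8x)/8²+C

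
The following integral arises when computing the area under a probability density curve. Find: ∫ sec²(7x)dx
Since d/dx[tan(7x)] = 7sec²(7x), integral = tan(7x)/7 + C

Answer: (1/7)tan(7x) + C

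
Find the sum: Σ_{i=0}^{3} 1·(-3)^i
Geometric series: S=a(1 - r^n)/(1 - r)
a=1, r=-3, n=4
S=1(1-81)/4=-20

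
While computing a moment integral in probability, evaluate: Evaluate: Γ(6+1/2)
Γ(n + 1/2) = (2n)!√π/(4^n·n!)
= 479001600√π/(4096·720) = (10395/64)·√π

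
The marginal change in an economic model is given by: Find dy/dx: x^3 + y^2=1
Differentiate: 3x^2 + 2y·(dy/dx) = 0
dy/dx = -3x^2/(2y)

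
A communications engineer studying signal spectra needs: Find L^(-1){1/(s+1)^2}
L^(-1){1/(s-a)^n} = t^(n-1)·e^(at)/(n-1)!
Here a = -1, n = 2: t^1·e^(-t)/1

Answer: t·e^(-t)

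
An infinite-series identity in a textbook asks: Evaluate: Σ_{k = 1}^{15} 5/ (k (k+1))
Partial fractions: 5/(k(k + 1)) = 5/k - 5/(k + 1)
Telescoping sum: 5(1 - 1/16) = 5·15/16

Answer: 75/16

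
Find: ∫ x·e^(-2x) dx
Integration by parts: u=x, dv=e^(-2x) dx
du=dx, v=e^(-2x)/(-2)
=x·e^(-2x)/(-2) - ∫ e^(-2x)/(-2) dx
=x·e^(-2x)/(-2) - e^(-2x)/4 + C

Answer: e^(-2x)(x/(-2) - 1/4) + C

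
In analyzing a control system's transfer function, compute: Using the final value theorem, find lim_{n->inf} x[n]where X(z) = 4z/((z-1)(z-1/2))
Final value theorem: lim x[n] = lim_{z->1} (z-1) * X(z)
(z-1) * X(z) = 4z/(z-1/2)
As z->1: 4/(1-1/2) = 4/(1/2) = 8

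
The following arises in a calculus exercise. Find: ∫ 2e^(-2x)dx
Since d/dx[e^(-2x)] = -2e^(-2x), we get -1 e^(-2x)+C

Answer: -e^(-2x)+C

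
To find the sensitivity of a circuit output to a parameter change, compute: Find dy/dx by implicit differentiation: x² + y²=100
Differentiate both sides: 2x + 2y·(dy/dx) = 0
Solve: dy/dx = -2x/(2y) = -x/y

Answer: dy/dx = -x/y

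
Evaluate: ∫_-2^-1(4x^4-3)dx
Step 1: Find antiderivative F(x)=(4/5)x^5-3x
Step 2: F(-1) - F(-2)=11/5 - (-98/5)=109/5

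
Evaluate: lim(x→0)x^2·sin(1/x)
Squeeze theorem: -|x^2| ≤ x^2·sin(1/x) ≤ |x^2|
Since x^2 → 0 as x → 0, by squeeze theorem the limit is 0

Answer: 0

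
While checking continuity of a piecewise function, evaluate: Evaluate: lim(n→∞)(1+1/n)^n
This is the definition of e^1: lim(1+1/n)^n=e^1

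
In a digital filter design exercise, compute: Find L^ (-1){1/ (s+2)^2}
L^(-1){1/(s-a)^n}=t^(n-1)·e^(at)/(n-1)!
Here a=-2, n=2: t^1·e^(-2t)/1

Answer: t·e^(-2t)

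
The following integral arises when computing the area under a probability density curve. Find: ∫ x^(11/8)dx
Power rule: ∫ x^(11/8) dx=x^(19/8)/(19/8)+C

Answer: (8/19)·x^(19/8)+C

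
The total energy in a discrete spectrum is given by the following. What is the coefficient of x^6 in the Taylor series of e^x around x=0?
Taylor series of e^x=Σ x^n/n!
Coefficient of x^6=1/6!=1/720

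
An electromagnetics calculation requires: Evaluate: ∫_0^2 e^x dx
Antiderivative: e^x
Evaluate: (e^2 - 1)

Answer: e^2 - 1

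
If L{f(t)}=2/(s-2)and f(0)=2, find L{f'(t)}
L{f'(t)}=s·F(s) - f(0)=2s/(s-2)-2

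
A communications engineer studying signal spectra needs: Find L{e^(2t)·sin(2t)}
First shifting: L{e^(at)f(t)}=F(s-a)
L{sin(2t)}=2/(s²+4)
Shift: 2/((s-2)²+4)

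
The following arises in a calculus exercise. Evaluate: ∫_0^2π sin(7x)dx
Antiderivative: -cos(7x)/7
Evaluate at bounds: [-cos(7·2π)/7] - [-cos(7·0)/7]
= (-(1) + (1))/7 = 0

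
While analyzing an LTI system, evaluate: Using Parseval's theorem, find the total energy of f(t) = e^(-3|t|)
Parseval's theorem: E = integral |f(t)|^2 dt = (1/2pi) integral |F(omega)|^2 domega
E = integral_{-inf}^{inf} e^(-6|t|) dt = 2*integral_0^inf e^(-6t) dt = 2/(2*3) = 1/3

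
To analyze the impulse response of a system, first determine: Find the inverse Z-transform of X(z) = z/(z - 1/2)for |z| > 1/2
Standard pair: z/(z-a) <-> a^n*u[n] for causal signals
With a = 1/2: x[n] = (1/2)^n*u[n]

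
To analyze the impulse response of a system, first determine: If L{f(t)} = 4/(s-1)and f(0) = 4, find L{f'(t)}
L{f'(t)}=s·F(s) - f(0)=4s/(s-1)-4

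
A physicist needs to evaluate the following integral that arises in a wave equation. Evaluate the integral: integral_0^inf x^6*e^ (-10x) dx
This is a Gamma integral. Substitute u=10x (du=10 dx):
integral_0^inf x^6*e^(-10x) dx=(1/10^7) integral_0^inf u^6*e^(-u) du
=Gamma(7)/10^7=6!/10^7=720/10000000

Answer: 9/125000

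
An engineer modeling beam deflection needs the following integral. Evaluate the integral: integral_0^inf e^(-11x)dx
integral_0^inf e^(-11x) dx = [-1/11 * e^(-11x)]_0^inf
= 0 - (-1/11) = 1/11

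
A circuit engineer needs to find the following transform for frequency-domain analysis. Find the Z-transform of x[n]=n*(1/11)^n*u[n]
Using the property Z{n*a^n*u[n]} = az/(z-a)^2
With a = 1/11: X(z) = (1/11)z/(z - 1/11)^2, |z| > 1/11

Answer: (1/11)z/(z - 1/11)^2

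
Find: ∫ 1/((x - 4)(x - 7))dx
Partial fractions: 1/((x-4)(x-7)) = A/(x-4)+B/(x-7)
A = -1/3, B = 1/3
∫ [-1/3· 1/(x-4)+1/3· 1/(x-7)] dx
= (1/3)[ln|x-7| - ln|x-4|]+C

Answer: (1/3)·ln|(x-7)/(x-4)|+C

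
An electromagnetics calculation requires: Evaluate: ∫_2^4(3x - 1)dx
Step 1: Find antiderivative F(x)=(3/2)x^2 - x
Step 2: F(4) - F(2)=20 - (4)=16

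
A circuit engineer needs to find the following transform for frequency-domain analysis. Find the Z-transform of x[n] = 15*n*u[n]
Z{n*u[n]}=z/(z-1)^2
By linearity: Z{15*n*u[n]}=15z/(z-1)^2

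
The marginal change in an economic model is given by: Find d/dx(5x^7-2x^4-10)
Power rule: d/dx(ax^n)=n·a·x^(n-1)
Term by term: 35·x^6 - 8·x^3

Answer: 35x^6 - 8x^3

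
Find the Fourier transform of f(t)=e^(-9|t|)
Using the standard pair: F{e^(-a|t|)}=2a/(a^2 + omega^2)
With a=9: F(omega)=18/(81 + omega^2)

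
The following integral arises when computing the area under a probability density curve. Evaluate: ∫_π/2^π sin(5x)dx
Antiderivative: -cos(5x)/5
Evaluate at bounds: [-cos(5·π)/5] - [-cos(5·π/2)/5]
= (-(-1)+(0))/5 = 1/5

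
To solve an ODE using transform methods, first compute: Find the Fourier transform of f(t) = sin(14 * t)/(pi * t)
sin(W*t)/(pi*t)=(W/pi)*sinc(W*t/pi) is the impulse response of the ideal low-pass filter with cutoff W (here W=14).
Its Fourier transform is a rectangular function:
F(omega)=1 for |omega| < 14, 0 otherwise

Answer: rect(omega/28) [i.e., 1 for |omega| < 14, 0 otherwise]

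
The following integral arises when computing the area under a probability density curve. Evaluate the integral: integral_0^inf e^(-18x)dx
integral_0^inf e^(-18x) dx = [-1/18 * e^(-18x)]_0^inf
= 0 - (-1/18) = 1/18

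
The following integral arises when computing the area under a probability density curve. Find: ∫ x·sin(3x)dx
By parts: u=x, dv=sin(3x) dx
du=dx, v=-cos(3x)/3
=-x·cos(3x)/3 + sin(3x)/3² + C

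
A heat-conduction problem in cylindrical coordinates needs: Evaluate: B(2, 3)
B(x,y)=Γ(x)Γ(y)/Γ(x+y)=(x-1)!(y-1)!/(x+y-1)!
B(2,3)=1!·2!/4!=1/12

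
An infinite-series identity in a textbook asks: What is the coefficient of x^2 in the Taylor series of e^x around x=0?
Taylor series of e^x = Σ x^n/n!
Coefficient of x^2 = 1/2! = 1/2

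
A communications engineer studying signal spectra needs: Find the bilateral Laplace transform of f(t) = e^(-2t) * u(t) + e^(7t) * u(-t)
For e^(-2t) * u(t): L = 1/(s+2), Re(s) > -2
For e^(7t) * u(-t): L = -1/(s-7), Re(s) < 7
Combined: F(s) = 1/(s+2)-1/(s-7), -2 < Re(s) < 7

Answer: 1/(s+2)-1/(s-7), ROC: -2 < Re(s) < 7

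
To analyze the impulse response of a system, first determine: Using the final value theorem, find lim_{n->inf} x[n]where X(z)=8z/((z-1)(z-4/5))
Final value theorem: lim x[n]=lim_{z->1} (z-1)*X(z)
(z-1)*X(z)=8z/(z-4/5)
As z->1: 8/(1 - 4/5)=8/(1/5)=40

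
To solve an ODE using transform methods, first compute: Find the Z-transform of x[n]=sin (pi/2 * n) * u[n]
Z{sin(w0 * n) * u[n]}=z * sin(w0)/(z^2 - 2z * cos(w0) + 1)
With w0=pi/2: X(z)=z * sin(pi/2)/(z^2 - 2z * cos(pi/2) + 1)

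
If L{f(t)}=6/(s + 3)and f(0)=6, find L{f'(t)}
L{f'(t)} = s·F(s) - f(0) = 6s/(s + 3) - 6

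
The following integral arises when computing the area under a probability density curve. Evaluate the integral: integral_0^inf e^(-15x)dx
integral_0^inf e^(-15x) dx = [-1/15*e^(-15x)]_0^inf
= 0 - (-1/15) = 1/15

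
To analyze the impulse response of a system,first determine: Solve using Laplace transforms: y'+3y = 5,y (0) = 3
Take L of both sides: sY(s) - 3 + 3Y(s) = 5/s
Y(s)(s + 3) = 5/s + 3
Y(s) = 5/(s(s + 3)) + 3/(s + 3)
Partial fractions: 5/(s(s + 3)) = (5/3)/s - (5/3)/(s + 3)
So Y(s) = (5/3)/s + (4/3)/(s + 3)
Inverse transform (L^(-1){1/s} = 1, L^(-1){1/(s + 3)} = e^(-3t)):

Answer: y(t) = 5/3 + (4/3)·e^(-3t)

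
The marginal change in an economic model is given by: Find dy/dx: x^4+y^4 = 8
Differentiate: 4x^3+4y^3·(dy/dx) = 0
dy/dx = -4x^3/(4y^3)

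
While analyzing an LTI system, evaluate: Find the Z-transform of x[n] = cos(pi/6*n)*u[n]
Z{cos(w0*n)*u[n]} = z(z - cos(w0))/(z^2-2z*cos(w0)+1)
With w0 = pi/6: X(z) = z(z - cos(pi/6))/(z^2-2z*cos(pi/6)+1)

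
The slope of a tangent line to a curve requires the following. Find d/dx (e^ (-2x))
Chain rule: d/dx[e^u]=e^u · u' where u=-2x
u'=-2

Answer: -2·e^(-2x)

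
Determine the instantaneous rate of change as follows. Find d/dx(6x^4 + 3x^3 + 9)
Power rule: d/dx(ax^n)=n·a·x^(n-1)
Term by term: 24·x^3 + 9·x^2

Answer: 24x^3 + 9x^2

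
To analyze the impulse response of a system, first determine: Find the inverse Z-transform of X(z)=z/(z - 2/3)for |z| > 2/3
Standard pair: z/(z-a) <-> a^n * u[n] for causal signals
With a=2/3: x[n]=(2/3)^n * u[n]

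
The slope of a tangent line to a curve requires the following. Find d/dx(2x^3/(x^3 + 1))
Quotient rule: (f/g)' = (f'g - fg')/g²
f = 2x^3, f' = 6x^2
g = x^3+1, g' = 3x^2

Answer: (6x^2·(x^3+1)-6x^5)/(x^3+1)²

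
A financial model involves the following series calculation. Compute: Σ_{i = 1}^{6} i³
Using formula: Σ i^3 = [n(n+1)/2]² = [6·7/2]² = 441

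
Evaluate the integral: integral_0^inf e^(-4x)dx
integral_0^inf e^(-4x) dx = [-1/4*e^(-4x)]_0^inf
= 0 - (-1/4) = 1/4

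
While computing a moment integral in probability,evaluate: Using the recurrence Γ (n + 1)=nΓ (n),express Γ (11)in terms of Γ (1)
Γ(11)=10Γ(10)=10·9Γ(9)=...=10!·Γ(1)=3628800·Γ(1)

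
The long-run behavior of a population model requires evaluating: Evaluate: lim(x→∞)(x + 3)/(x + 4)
Divide numerator and denominator by x:
lim (1 + 3/x)/(1 + 4/x) = 1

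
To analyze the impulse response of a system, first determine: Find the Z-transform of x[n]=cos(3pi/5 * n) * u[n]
Z{cos(w0*n)*u[n]}=z(z - cos(w0))/(z^2-2z*cos(w0)+1)
With w0=3pi/5: X(z)=z(z - cos(3pi/5))/(z^2-2z*cos(3pi/5)+1)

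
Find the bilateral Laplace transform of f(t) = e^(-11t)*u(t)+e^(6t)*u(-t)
For e^(-11t)*u(t): L = 1/(s+11), Re(s) > -11
For e^(6t)*u(-t): L = -1/(s-6), Re(s) < 6
Combined: F(s) = 1/(s+11)-1/(s-6), -11 < Re(s) < 6

Answer: 1/(s+11)-1/(s-6), ROC: -11 < Re(s) < 6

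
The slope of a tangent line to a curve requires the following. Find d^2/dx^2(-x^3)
Apply power rule 2 times:
d^1: -3x^2
d^2: -6x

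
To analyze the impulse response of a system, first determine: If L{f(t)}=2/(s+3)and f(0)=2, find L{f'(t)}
L{f'(t)}=s·F(s) - f(0)=2s/(s + 3) - 2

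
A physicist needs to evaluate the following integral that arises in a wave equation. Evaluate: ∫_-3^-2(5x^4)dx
Step 1: Find antiderivative F(x) = x^5
Step 2: F(-2) - F(-3) = -32 - (-243) = 211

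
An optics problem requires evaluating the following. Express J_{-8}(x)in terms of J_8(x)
For integer n: J_{-n}(x)=(-1)^n J_n(x)
With n=8: J_{-8}(x)=(-1)^8 J_8(x)=J_8(x)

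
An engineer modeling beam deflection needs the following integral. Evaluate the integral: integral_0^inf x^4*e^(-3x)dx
This is a Gamma integral. Substitute u = 3x (du = 3 dx):
integral_0^inf x^4 * e^(-3x) dx = (1/3^5) integral_0^inf u^4 * e^(-u) du
= Gamma(5)/3^5 = 4!/3^5 = 24/243

Answer: 8/81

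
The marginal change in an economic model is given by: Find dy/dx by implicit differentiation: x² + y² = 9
Differentiate both sides: 2x + 2y·(dy/dx)=0
Solve: dy/dx=-2x/(2y)=-x/y

Answer: dy/dx=-x/y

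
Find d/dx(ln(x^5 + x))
Chain rule: d/dx[ln(u)] = u'/u where u = x^5+x
u' = 5x^4+1

Answer: (5x^4+1)/(x^5+x)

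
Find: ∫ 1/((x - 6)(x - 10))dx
Partial fractions: 1/((x-6)(x-10))=A/(x-6) + B/(x-10)
A=-1/4, B=1/4
∫ [-1/4· 1/(x-6) + 1/4· 1/(x-10)] dx
=(1/4)[ln|x-10| - ln|x-6|] + C

Answer: (1/4)·ln|(x-10)/(x-6)| + C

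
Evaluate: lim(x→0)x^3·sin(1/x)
Squeeze theorem: -|x^3| ≤ x^3·sin(1/x) ≤ |x^3|
Since x^3 → 0 as x → 0, by squeeze theorem the limit is 0

Answer: 0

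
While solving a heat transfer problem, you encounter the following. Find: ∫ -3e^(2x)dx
Since d/dx[e^(2x)]=2e^(2x), we get -3/2 e^(2x) + C

Answer: (-3/2)e^(2x) + C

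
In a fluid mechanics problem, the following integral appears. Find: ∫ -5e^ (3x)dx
Since d/dx[e^(3x)]=3e^(3x), we get -5/3 e^(3x) + C

Answer: (-5/3)e^(3x) + C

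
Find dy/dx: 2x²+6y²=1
Differentiate: 4x+12y·(dy/dx)=0
dy/dx=-4x/(12y)=-(1/3)·(x/y)

Answer: dy/dx=-(1/3)·(x/y)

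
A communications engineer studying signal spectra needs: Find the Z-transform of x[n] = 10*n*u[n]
Z{n * u[n]}=z/(z-1)^2
By linearity: Z{10 * n * u[n]}=10z/(z-1)^2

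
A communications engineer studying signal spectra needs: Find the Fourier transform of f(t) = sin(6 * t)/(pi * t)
sin(W * t)/(pi * t) = (W/pi) * sinc(W * t/pi) is the impulse response of the ideal low-pass filter with cutoff W (here W = 6).
Its Fourier transform is a rectangular function:
F(omega) = 1 for |omega| < 6, 0 otherwise

Answer: rect(omega/12) [i.e., 1 for |omega| < 6, 0 otherwise]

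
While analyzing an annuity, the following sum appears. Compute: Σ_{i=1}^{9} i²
Using formula: Σ i^2 = n(n+1)(2n+1)/6 = 9·10·19/6 = 285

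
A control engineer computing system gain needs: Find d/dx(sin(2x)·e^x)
Product rule: (fg)'=f'g+fg'
f=sin(2x), f'=2·cos(2x)
g=e^x, g'=e^x

Answer: 2·cos(2x)·e^x+sin(2x)·e^x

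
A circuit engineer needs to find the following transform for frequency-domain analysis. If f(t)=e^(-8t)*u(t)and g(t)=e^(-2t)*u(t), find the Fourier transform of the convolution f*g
By the convolution theorem: F{f*g}=F(omega)*G(omega)
F(omega)=1/(8+j*omega), G(omega)=1/(2+j*omega)
F{f*g}=1/((8+j*omega)(2+j*omega))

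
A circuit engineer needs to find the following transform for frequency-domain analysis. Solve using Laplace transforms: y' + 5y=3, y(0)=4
Take L of both sides: sY(s)-4+5Y(s) = 3/s
Y(s)(s+5) = 3/s+4
Y(s) = 3/(s(s+5))+4/(s+5)
Partial fractions: 3/(s(s+5)) = (3/5)/s - (3/5)/(s+5)
So Y(s) = (3/5)/s+(17/5)/(s+5)
Inverse transform (L^(-1){1/s} = 1, L^(-1){1/(s+5)} = e^(-5t)):

Answer: y(t) = 3/5+(17/5)·e^(-5t)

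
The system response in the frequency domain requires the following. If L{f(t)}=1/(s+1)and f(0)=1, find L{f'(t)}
L{f'(t)} = s·F(s) - f(0) = s/(s + 1) - 1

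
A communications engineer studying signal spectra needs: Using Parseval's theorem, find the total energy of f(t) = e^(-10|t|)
Parseval's theorem: E=integral |f(t)|^2 dt=(1/2pi) integral |F(omega)|^2 domega
E=integral_{-inf}^{inf} e^(-20|t|) dt=2 * integral_0^inf e^(-20t) dt=2/(2 * 10)=1/10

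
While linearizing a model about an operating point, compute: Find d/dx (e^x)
Chain rule: d/dx[e^u] = e^u · u' where u = x
u' = 1

Answer: 1·e^x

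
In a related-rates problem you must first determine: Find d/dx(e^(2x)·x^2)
Product rule: (fg)' = f'g+fg'
f = e^(2x), f' = 2·e^(2x)
g = x^2, g' = 2x

Answer: 2·e^(2x)·x^2+2·e^(2x)·x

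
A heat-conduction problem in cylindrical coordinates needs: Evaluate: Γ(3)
Γ(n) = (n-1)! for positive integers
Γ(3) = 2! = 2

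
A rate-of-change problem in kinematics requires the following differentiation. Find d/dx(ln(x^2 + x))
Chain rule: d/dx[ln(u)]=u'/u where u=x^2 + x
u'=2x + 1

Answer: (2x + 1)/(x^2 + x)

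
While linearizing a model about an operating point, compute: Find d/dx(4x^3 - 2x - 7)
Power rule: d/dx(ax^n) = n·a·x^(n-1)
Term by term: 12·x^2-2

Answer: 12x^2-2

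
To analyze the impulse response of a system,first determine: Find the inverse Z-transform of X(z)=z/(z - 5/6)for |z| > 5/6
Standard pair: z/(z-a) <-> a^n * u[n] for causal signals
With a=5/6: x[n]=(5/6)^n * u[n]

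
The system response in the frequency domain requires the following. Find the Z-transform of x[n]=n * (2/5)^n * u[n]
Using the property Z{n * a^n * u[n]}=az/(z-a)^2
With a=2/5: X(z)=(2/5)z/(z - 2/5)^2, |z| > 2/5

Answer: (2/5)z/(z - 2/5)^2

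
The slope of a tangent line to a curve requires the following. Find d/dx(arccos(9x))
d/dx[arccos(u)] = -u'/√(1-u²), u = 9x, u' = 9

Answer: -9/√(1-81x²)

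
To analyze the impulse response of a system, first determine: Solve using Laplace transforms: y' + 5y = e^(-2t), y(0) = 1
Take L: sY - 1+5Y=1/(s+2)
Y(s+5)=1/(s+2)+1
Y=1/((s+2)(s+5))+1/(s+5)
Partial fractions: 1/((s+2)(s+5))=(1/3)/(s+2) - (1/3)/(s+5)
So Y=(1/3)/(s+2)+(2/3)/(s+5)
Inverse Laplace transform (L^(-1){1/(s+2)}=e^(-2t), L^(-1){1/(s+5)}=e^(-5t)):

Answer: y(t)=(1/3)·e^(-2t)+(2/3)·e^(-5t)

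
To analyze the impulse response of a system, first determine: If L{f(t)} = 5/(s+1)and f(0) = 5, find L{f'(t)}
L{f'(t)} = s·F(s) - f(0) = 5s/(s + 1) - 5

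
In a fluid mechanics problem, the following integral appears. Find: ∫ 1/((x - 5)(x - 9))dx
Partial fractions: 1/((x-5)(x-9))=A/(x-5)+B/(x-9)
A=-1/4, B=1/4
∫ [-1/4· 1/(x-5)+1/4· 1/(x-9)] dx
=(1/4)[ln|x-9| - ln|x-5|]+C

Answer: (1/4)·ln|(x-9)/(x-5)|+C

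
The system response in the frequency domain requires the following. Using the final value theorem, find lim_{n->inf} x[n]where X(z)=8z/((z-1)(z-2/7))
Final value theorem: lim x[n]=lim_{z->1} (z-1)*X(z)
(z-1)*X(z)=8z/(z-2/7)
As z->1: 8/(1 - 2/7)=8/(5/7)=56/5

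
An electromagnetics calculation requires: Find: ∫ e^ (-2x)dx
Since d/dx[e^(-2x)]=-2e^(-2x), we get -1/2 e^(-2x) + C

Answer: (-1/2)e^(-2x) + C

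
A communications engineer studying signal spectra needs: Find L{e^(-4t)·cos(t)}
First shifting: L{e^(at)f(t)} = F(s-a)
L{cos(t)} = s/(s²+1)
Shift: (s+4)/((s+4)²+1)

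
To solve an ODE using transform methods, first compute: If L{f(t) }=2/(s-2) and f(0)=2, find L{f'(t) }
L{f'(t)}=s·F(s) - f(0)=2s/(s-2) - 2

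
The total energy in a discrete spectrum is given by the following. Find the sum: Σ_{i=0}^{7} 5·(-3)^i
Geometric series: S=a(1 - r^n)/(1 - r)
a=5, r=-3, n=8
S=5(1 - 6561)/4=-8200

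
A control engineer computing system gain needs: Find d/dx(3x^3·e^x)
Product rule: (fg)'=f'g+fg'
f=3x^3, f'=9x^2
g=e^x, g'=e^x

Answer: 9x^2·e^x+3x^3·e^x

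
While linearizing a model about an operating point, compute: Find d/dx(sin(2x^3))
Chain rule: d/dx[sin(u)]=cos(u)·u' where u=2x^3
u'=6x^2

Answer: 6x^2·cos(2x^3)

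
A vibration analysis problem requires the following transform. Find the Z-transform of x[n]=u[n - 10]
Using the time-shift property: Z{u[n-10]} = z^(-10)*z/(z-1)
= z^(-9)/(z-1)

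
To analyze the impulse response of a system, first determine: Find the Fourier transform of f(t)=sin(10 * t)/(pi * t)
sin(W * t)/(pi * t) = (W/pi) * sinc(W * t/pi) is the impulse response of the ideal low-pass filter with cutoff W (here W = 10).
Its Fourier transform is a rectangular function:
F(omega) = 1 for |omega| < 10, 0 otherwise

Answer: rect(omega/20) [i.e., 1 for |omega| < 10, 0 otherwise]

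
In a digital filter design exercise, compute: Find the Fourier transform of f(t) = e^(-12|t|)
Using the standard pair: F{e^(-a|t|)}=2a/(a^2+omega^2)
With a=12: F(omega)=24/(144+omega^2)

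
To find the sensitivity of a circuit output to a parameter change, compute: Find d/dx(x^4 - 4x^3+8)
Power rule: d/dx(ax^n)=n·a·x^(n-1)
Term by term: 4·x^3 - 12·x^2

Answer: 4x^3 - 12x^2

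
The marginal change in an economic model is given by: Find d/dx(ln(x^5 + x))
Chain rule: d/dx[ln(u)]=u'/u where u=x^5+x
u'=5x^4+1

Answer: (5x^4+1)/(x^5+x)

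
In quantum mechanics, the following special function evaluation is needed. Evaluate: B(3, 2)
B(x,y)=Γ(x)Γ(y)/Γ(x + y)=(x-1)!(y-1)!/(x + y-1)!
B(3,2)=2!·1!/4!=1/12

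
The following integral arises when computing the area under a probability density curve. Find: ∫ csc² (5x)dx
Since d/dx[-cot(5x)]=5csc²(5x), integral=-cot(5x)/5+C

Answer: (-1/5)cot(5x)+C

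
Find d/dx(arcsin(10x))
d/dx[arcsin(u)]=u'/√(1-u²), u=10x, u'=10

Answer: 10/√(1-100x²)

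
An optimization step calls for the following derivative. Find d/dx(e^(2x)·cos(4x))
Product rule: (fg)' = f'g+fg'
f = e^(2x), f' = 2·e^(2x)
g = cos(4x), g' = -4·sin(4x)

Answer: 2·e^(2x)·cos(4x)-4·e^(2x)·sin(4x)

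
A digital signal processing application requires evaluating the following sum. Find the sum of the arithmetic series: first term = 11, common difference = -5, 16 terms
Last term: a_n = 11 + (16 - 1)·-5 = -64
Sum = n(a_1 + a_n)/2 = 16(11 + (-64))/2 = -424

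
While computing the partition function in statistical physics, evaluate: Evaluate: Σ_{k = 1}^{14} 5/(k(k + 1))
Partial fractions: 5/(k(k + 1)) = 5/k - 5/(k + 1)
Telescoping sum: 5(1 - 1/15) = 5·14/15

Answer: 14/3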